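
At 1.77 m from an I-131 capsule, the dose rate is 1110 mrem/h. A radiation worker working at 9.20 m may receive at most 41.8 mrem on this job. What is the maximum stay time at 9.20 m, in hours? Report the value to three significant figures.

1.02 h

Applying the 1/r² law, rate at 9.20 m:
1110 × (1.77/9.20)² = 1110 × 0.03701 = 41.08 mrem/h.
Stay time = 41.8 mrem ÷ 41.08 mrem/h = 1.018 h.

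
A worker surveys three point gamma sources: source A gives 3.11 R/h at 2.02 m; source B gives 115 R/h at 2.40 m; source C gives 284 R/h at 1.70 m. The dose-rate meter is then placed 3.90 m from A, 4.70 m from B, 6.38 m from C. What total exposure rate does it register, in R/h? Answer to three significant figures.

Each source contributes Iᵢ·(dᵢ/rᵢ)²; contributions add.
A: 3.11 × (2.02/3.90)² = 0.8343 R/h
B: 115 × (2.40/4.70)² = 29.99 R/h
C: 284 × (1.70/6.38)² = 20.16 R/h
Total = 0.8343 + 29.99 + 20.16 = 50.98 R/h.

51.0 R/h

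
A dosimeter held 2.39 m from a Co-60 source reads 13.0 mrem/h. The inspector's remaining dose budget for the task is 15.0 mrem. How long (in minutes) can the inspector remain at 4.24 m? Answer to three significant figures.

Since intensity falls as 1/r², rate at 4.24 m:
(2.39/4.24)² = 0.3177, so 13.0 × 0.3177 = 4.130 mrem/h.
Stay time = 15.0 mrem ÷ 4.130 mrem/h = 3.632 h = 217.9 min.

218 min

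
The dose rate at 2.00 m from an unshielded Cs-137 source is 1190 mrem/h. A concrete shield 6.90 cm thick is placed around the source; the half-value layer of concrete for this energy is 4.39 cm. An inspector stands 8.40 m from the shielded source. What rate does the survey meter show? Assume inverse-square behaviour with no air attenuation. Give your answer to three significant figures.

Distance alone: 1190 × (2.00/8.40)² = 1190 × 0.05669 = 67.46 mrem/h.
Shield: 6.90/4.39 = 1.572 half-value layers → attenuation 2^(−1.572) = 0.3363.
Combined: 67.46 × 0.3363 = 22.69 mrem/h.

22.7 mrem/h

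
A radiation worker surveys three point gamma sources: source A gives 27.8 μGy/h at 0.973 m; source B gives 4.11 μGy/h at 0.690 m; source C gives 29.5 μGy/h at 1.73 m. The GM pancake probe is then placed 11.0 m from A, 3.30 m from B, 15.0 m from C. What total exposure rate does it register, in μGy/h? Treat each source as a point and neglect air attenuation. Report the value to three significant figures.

0.790 μGy/h

Each source contributes Iᵢ·(dᵢ/rᵢ)²; contributions add.
A: 27.8 × (0.973/11.0)² = 0.2175 μGy/h
B: 4.11 × (0.690/3.30)² = 0.1797 μGy/h
C: 29.5 × (1.73/15.0)² = 0.3924 μGy/h
Total = 0.2175 + 0.1797 + 0.3924 = 0.7896 μGy/h.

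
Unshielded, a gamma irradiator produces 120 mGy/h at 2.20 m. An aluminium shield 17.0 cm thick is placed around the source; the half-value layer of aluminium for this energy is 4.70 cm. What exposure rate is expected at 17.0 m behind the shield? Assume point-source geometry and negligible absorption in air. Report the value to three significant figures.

Distance alone: 120 × (2.20/17.0)² = 120 × 0.01675 = 2.010 mGy/h.
Shield: 17.0/4.70 = 3.617 half-value layers → attenuation 2^(−3.617) = 0.08150.
Combined: 2.010 × 0.08150 = 0.1638 mGy/h.

0.164 mGy/h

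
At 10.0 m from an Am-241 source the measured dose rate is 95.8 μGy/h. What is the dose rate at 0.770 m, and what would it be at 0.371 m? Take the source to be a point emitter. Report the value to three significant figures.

16200 μGy/h; 69600 μGy/h

Intensity scales as (d₁/d₂)², so
At 0.770 m: (10.0/0.770)² = 168.7, so 95.8 × 168.7 = 16160 μGy/h
At 0.371 m: 16160 × (0.770/0.371)² = 16160 × 4.308 = 69620 μGy/h.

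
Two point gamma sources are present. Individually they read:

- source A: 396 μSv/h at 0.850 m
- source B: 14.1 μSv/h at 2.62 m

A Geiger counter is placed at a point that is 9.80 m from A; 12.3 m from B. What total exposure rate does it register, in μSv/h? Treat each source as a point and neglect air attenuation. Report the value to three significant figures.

By superposition, sum each source's inverse-square contribution:
A: 396 × (0.850/9.80)² = 2.979 μSv/h
B: 14.1 × (2.62/12.3)² = 0.6398 μSv/h
Total = 2.979 + 0.6398 = 3.619 μSv/h.

3.62 μSv/h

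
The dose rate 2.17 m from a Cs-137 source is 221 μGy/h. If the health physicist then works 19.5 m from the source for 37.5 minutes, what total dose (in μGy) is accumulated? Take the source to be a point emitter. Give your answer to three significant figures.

By the inverse-square law, rate at 19.5 m:
(2.17/19.5)² = 0.01238, so 221 × 0.01238 = 2.736 μGy/h.
Dose = rate × time = 2.736 μGy/h × 0.6250 h = 1.710 μGy.

1.71 μGy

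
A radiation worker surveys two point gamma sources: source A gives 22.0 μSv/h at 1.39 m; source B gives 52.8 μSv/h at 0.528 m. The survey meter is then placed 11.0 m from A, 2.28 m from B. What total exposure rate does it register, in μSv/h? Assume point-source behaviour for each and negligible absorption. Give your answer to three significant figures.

3.18 μSv/h

Each source contributes Iᵢ·(dᵢ/rᵢ)²; contributions add.
A: 22.0 × (1.39/11.0)² = 0.3513 μSv/h
B: 52.8 × (0.528/2.28)² = 2.832 μSv/h
Total = 0.3513 + 2.832 = 3.183 μSv/h.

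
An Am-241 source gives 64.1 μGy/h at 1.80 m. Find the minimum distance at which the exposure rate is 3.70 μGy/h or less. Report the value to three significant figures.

7.49 m

Using I₁d₁² = I₂d₂², d₂ = d₁·√(I₁/I₂).
I₁/I₂ = 64.1/3.70 = 17.32, so d₂ = 1.80 × √17.32 = 7.491 m.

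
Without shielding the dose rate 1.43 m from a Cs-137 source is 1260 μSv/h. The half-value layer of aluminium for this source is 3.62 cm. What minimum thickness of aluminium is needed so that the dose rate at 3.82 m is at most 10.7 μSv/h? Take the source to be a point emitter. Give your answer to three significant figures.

At 3.82 m, distance alone gives (1.43/3.82)² = 0.1401, so 1260 × 0.1401 = 176.5 μSv/h.
Further attenuation needed: 176.5/10.7 = 16.50.
n = log₂(16.50) = 4.044 half-value layers.
Thickness = 4.044 × 3.62 cm = 14.64 cm.

14.6 cm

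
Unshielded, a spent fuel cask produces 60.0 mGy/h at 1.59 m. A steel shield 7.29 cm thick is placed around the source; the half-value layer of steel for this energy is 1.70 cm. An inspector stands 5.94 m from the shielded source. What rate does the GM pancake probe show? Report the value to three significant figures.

Distance alone: (1.59/5.94)² = 0.07165, so 60.0 × 0.07165 = 4.299 mGy/h.
Shield: 7.29/1.70 = 4.288 half-value layers → attenuation 2^(−4.288) = 0.05119.
Combined: 4.299 × 0.05119 = 0.2201 mGy/h.

0.220 mGy/h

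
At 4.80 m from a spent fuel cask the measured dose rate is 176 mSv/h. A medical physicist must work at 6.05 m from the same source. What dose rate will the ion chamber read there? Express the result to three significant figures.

Intensity scales as (d₁/d₂)², so scaling from 4.80 m to 6.05 m:
176 × (4.80/6.05)² = 176 × 0.6295 = 110.8 mSv/h.

111 mSv/h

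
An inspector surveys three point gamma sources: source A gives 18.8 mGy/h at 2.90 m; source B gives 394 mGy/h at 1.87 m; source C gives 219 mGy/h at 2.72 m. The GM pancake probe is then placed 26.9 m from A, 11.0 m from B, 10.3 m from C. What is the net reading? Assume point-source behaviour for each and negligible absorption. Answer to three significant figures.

26.9 mGy/h

Each source contributes Iᵢ·(dᵢ/rᵢ)²; contributions add.
A: 18.8 × (2.90/26.9)² = 0.2185 mGy/h
B: 394 × (1.87/11.0)² = 11.39 mGy/h
C: 219 × (2.72/10.3)² = 15.27 mGy/h
Total = 0.2185 + 11.39 + 15.27 = 26.88 mGy/h.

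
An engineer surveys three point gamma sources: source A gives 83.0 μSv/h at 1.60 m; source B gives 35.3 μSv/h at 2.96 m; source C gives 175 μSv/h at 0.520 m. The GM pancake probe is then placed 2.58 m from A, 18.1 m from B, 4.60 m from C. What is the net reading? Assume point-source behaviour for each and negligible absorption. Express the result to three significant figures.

35.1 μSv/h

Each source contributes Iᵢ·(dᵢ/rᵢ)²; contributions add.
A: 83.0 × (1.60/2.58)² = 31.92 μSv/h
B: 35.3 × (2.96/18.1)² = 0.9441 μSv/h
C: 175 × (0.520/4.60)² = 2.236 μSv/h
Total = 31.92 + 0.9441 + 2.236 = 35.10 μSv/h.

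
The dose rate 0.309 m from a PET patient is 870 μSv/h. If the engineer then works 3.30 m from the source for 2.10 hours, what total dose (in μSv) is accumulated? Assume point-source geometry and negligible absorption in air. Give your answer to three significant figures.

16.0 μSv

By the inverse-square law, rate at 3.30 m:
(0.309/3.30)² = 0.008768, so 870 × 0.008768 = 7.628 μSv/h.
Dose = rate × time = 7.628 μSv/h × 2.100 h = 16.02 μSv.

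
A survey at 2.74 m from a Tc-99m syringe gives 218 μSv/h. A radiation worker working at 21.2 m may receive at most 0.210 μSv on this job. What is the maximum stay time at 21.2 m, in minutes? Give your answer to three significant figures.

3.46 min

Intensity scales as (d₁/d₂)², so rate at 21.2 m:
(2.74/21.2)² = 0.01670, so 218 × 0.01670 = 3.641 μSv/h.
Stay time = 0.210 μSv ÷ 3.641 μSv/h = 0.05768 h = 3.461 min.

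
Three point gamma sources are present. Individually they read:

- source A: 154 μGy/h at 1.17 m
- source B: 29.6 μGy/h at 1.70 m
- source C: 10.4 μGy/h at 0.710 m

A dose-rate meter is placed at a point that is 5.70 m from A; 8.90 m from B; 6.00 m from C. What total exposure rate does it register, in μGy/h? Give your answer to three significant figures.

7.71 μGy/h

By superposition, sum each source's inverse-square contribution:
A: 154 × (1.17/5.70)² = 6.488 μGy/h
B: 29.6 × (1.70/8.90)² = 1.080 μGy/h
C: 10.4 × (0.710/6.00)² = 0.1456 μGy/h
Total = 6.488 + 1.080 + 0.1456 = 7.714 μGy/h.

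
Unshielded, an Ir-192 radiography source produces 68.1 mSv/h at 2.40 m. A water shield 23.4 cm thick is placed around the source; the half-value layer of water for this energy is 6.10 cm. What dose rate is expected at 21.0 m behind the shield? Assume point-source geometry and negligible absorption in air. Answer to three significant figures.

0.0623 mSv/h

Distance alone: (2.40/21.0)² = 0.01306, so 68.1 × 0.01306 = 0.8894 mSv/h.
Shield: 23.4/6.10 = 3.836 half-value layers → attenuation 2^(−3.836) = 0.07002.
Combined: 0.8894 × 0.07002 = 0.06228 mSv/h.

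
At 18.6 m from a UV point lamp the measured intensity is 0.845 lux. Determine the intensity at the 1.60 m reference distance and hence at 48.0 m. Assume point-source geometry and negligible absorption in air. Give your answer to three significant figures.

114 lux; 0.127 lux

Intensity scales as (d₁/d₂)², so
At 1.60 m: (18.6/1.60)² = 135.1, so 0.845 × 135.1 = 114.2 lux
At 48.0 m: (1.60/48.0)² = 0.001111, so 114.2 × 0.001111 = 0.1269 lux.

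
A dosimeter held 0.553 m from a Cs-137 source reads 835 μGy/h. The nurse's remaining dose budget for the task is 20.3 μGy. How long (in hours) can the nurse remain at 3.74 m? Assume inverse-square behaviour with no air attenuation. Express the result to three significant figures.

1.11 h

Since intensity falls as 1/r², rate at 3.74 m:
835 × (0.553/3.74)² = 835 × 0.02186 = 18.25 μGy/h.
Stay time = 20.3 μGy ÷ 18.25 μGy/h = 1.112 h.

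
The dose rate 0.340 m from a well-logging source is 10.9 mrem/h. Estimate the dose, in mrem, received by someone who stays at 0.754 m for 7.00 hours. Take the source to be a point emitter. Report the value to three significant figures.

15.5 mrem

Applying the 1/r² law, rate at 0.754 m:
(0.340/0.754)² = 0.2033, so 10.9 × 0.2033 = 2.216 mrem/h.
Dose = rate × time = 2.216 mrem/h × 7.000 h = 15.51 mrem.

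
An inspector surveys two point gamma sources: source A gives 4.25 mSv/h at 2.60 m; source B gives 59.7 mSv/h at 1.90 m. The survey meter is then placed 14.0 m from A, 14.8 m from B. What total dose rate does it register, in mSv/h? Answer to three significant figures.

1.13 mSv/h

By superposition, sum each source's inverse-square contribution:
A: 4.25 × (2.60/14.0)² = 0.1466 mSv/h
B: 59.7 × (1.90/14.8)² = 0.9839 mSv/h
Total = 0.1466 + 0.9839 = 1.131 mSv/h.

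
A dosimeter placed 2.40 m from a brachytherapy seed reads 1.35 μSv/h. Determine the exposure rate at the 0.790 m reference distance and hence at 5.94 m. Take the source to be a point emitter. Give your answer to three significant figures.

12.5 μSv/h; 0.220 μSv/h

Applying the 1/r² law,
At 0.790 m: (2.40/0.790)² = 9.229, so 1.35 × 9.229 = 12.46 μSv/h
At 5.94 m: (0.790/5.94)² = 0.01769, so 12.46 × 0.01769 = 0.2204 μSv/h.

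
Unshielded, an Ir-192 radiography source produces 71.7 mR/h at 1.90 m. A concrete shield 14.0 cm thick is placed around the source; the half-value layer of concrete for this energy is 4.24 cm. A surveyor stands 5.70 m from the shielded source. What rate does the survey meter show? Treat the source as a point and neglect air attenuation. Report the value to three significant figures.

Distance alone: (1.90/5.70)² = 0.1111, so 71.7 × 0.1111 = 7.966 mR/h.
Shield: 14.0/4.24 = 3.302 half-value layers → attenuation 2^(−3.302) = 0.1014.
Combined: 7.966 × 0.1014 = 0.8078 mR/h.

0.808 mR/h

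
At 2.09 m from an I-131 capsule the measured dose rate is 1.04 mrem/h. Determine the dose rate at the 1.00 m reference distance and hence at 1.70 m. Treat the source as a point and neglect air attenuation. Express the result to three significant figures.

4.54 mrem/h; 1.57 mrem/h

Since intensity falls as 1/r²,
At 1.00 m: 1.04 × (2.09/1.00)² = 1.04 × 4.368 = 4.543 mrem/h
At 1.70 m: (1.00/1.70)² = 0.3460, so 4.543 × 0.3460 = 1.572 mrem/h.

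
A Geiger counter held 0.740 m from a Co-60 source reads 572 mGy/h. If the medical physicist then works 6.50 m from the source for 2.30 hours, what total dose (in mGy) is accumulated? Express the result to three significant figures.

Intensity scales as (d₁/d₂)², so rate at 6.50 m:
572 × (0.740/6.50)² = 572 × 0.01296 = 7.413 mGy/h.
Dose = rate × time = 7.413 mGy/h × 2.300 h = 17.05 mGy.

17.1 mGy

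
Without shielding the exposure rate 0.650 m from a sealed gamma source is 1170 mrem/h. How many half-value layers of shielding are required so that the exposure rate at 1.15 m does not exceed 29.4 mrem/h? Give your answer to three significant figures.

At 1.15 m, distance alone gives (0.650/1.15)² = 0.3195, so 1170 × 0.3195 = 373.8 mrem/h.
Further attenuation needed: 373.8/29.4 = 12.71.
n = log₂(12.71) = 3.668 half-value layers.

3.67 half-value layers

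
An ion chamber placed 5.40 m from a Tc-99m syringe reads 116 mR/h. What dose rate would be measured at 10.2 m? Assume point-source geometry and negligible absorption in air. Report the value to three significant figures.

Since intensity falls as 1/r², scaling from 5.40 m to 10.2 m:
116 × (5.40/10.2)² = 116 × 0.2803 = 32.51 mR/h.

32.5 mR/h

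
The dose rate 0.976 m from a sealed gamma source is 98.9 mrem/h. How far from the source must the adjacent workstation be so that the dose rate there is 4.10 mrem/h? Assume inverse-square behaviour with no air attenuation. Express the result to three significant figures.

By the inverse-square law, d₂ = d₁·√(I₁/I₂).
I₁/I₂ = 98.9/4.10 = 24.12, so d₂ = 0.976 × √24.12 = 4.793 m.

4.79 m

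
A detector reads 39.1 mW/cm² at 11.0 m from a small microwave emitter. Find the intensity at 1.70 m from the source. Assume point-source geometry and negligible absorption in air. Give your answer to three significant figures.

1640 mW/cm²

Since intensity falls as 1/r², the rate at 1.70 m is
39.1 × (11.0/1.70)² = 39.1 × 41.87 = 1637 mW/cm².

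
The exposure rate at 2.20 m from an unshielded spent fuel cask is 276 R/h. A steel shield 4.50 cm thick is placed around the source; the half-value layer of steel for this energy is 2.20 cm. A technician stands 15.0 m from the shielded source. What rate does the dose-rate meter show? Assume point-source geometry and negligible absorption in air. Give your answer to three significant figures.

1.44 R/h

Distance alone: 276 × (2.20/15.0)² = 276 × 0.02151 = 5.937 R/h.
Shield: 4.50/2.20 = 2.045 half-value layers → attenuation 2^(−2.045) = 0.2423.
Combined: 5.937 × 0.2423 = 1.439 R/h.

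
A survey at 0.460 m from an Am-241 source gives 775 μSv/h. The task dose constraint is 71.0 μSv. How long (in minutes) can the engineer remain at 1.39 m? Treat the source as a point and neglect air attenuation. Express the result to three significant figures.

Using I₁d₁² = I₂d₂², rate at 1.39 m:
775 × (0.460/1.39)² = 775 × 0.1095 = 84.86 μSv/h.
Stay time = 71.0 μSv ÷ 84.86 μSv/h = 0.8367 h = 50.20 min.

50.2 min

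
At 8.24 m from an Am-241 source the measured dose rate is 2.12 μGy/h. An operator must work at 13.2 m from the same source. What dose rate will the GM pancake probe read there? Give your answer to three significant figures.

0.826 μGy/h

By the inverse-square law, scaling from 8.24 m to 13.2 m:
2.12 × (8.24/13.2)² = 2.12 × 0.3897 = 0.8262 μGy/h.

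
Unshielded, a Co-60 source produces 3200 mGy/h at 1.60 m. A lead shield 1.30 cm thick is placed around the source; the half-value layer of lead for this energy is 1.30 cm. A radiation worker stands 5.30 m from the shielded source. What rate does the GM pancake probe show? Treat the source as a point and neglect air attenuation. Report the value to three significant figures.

Distance alone: (1.60/5.30)² = 0.09114, so 3200 × 0.09114 = 291.6 mGy/h.
Shield: 1.30/1.30 = 1.000 half-value layers → attenuation 2^(−1.000) = 0.5000.
Combined: 291.6 × 0.5000 = 145.8 mGy/h.

146 mGy/h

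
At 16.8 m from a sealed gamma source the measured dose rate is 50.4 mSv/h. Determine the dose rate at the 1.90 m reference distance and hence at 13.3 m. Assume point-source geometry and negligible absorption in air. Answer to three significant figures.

3940 mSv/h; 80.4 mSv/h

Since intensity falls as 1/r²,
At 1.90 m: 50.4 × (16.8/1.90)² = 50.4 × 78.18 = 3940 mSv/h
At 13.3 m: 3940 × (1.90/13.3)² = 3940 × 0.02041 = 80.42 mSv/h.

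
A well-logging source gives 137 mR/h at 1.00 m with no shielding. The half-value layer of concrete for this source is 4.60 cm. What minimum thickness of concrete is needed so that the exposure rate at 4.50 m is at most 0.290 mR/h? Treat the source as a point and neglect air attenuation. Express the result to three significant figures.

20.9 cm

At 4.50 m, distance alone gives 137 × (1.00/4.50)² = 137 × 0.04938 = 6.765 mR/h.
Further attenuation needed: 6.765/0.290 = 23.33.
n = log₂(23.33) = 4.544 half-value layers.
Thickness = 4.544 × 4.60 cm = 20.90 cm.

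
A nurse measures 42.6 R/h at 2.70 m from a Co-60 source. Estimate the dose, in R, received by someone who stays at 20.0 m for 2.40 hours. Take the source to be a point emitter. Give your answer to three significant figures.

1.86 R

By the inverse-square law, rate at 20.0 m:
(2.70/20.0)² = 0.01823, so 42.6 × 0.01823 = 0.7766 R/h.
Dose = rate × time = 0.7766 R/h × 2.400 h = 1.864 R.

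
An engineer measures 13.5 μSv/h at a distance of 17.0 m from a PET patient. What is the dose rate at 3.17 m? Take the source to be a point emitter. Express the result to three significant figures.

Since intensity falls as 1/r², the rate at 3.17 m is
13.5 × (17.0/3.17)² = 13.5 × 28.76 = 388.3 μSv/h.

388 μSv/h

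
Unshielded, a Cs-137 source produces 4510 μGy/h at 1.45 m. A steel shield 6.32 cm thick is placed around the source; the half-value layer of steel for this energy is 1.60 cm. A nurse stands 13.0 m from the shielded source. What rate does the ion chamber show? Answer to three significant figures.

3.63 μGy/h

Distance alone: (1.45/13.0)² = 0.01244, so 4510 × 0.01244 = 56.10 μGy/h.
Shield: 6.32/1.60 = 3.950 half-value layers → attenuation 2^(−3.950) = 0.06470.
Combined: 56.10 × 0.06470 = 3.630 μGy/h.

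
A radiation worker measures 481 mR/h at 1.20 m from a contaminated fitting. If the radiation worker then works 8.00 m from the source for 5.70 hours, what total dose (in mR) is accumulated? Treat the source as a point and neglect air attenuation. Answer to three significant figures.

By the inverse-square law, rate at 8.00 m:
(1.20/8.00)² = 0.02250, so 481 × 0.02250 = 10.82 mR/h.
Dose = rate × time = 10.82 mR/h × 5.700 h = 61.67 mR.

61.7 mR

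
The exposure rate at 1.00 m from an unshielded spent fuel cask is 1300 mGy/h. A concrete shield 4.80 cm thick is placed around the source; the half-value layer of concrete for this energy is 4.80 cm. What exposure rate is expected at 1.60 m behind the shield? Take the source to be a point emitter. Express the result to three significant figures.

Distance alone: (1.00/1.60)² = 0.3906, so 1300 × 0.3906 = 507.8 mGy/h.
Shield: 4.80/4.80 = 1.000 half-value layers → attenuation 2^(−1.000) = 0.5000.
Combined: 507.8 × 0.5000 = 253.9 mGy/h.

254 mGy/h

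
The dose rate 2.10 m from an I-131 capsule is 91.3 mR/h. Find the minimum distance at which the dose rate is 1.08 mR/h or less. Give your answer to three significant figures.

By the inverse-square law, d₂ = d₁·√(I₁/I₂).
I₁/I₂ = 91.3/1.08 = 84.54, so d₂ = 2.10 × √84.54 = 19.31 m.

19.3 m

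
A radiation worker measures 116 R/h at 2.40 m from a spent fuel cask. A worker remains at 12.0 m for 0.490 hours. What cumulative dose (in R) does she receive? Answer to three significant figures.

Intensity scales as (d₁/d₂)², so rate at 12.0 m:
116 × (2.40/12.0)² = 116 × 0.04000 = 4.640 R/h.
Dose = rate × time = 4.640 R/h × 0.4900 h = 2.274 R.

2.27 R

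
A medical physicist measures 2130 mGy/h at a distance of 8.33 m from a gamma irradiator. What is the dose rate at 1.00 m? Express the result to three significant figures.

148000 mGy/h

Using I₁d₁² = I₂d₂², the rate at 1.00 m is
2130 × (8.33/1.00)² = 2130 × 69.39 = 147800 mGy/h.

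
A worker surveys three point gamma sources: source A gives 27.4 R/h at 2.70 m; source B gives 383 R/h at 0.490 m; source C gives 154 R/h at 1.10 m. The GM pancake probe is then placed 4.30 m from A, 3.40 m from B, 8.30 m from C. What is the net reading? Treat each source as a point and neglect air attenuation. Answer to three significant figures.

By superposition, sum each source's inverse-square contribution:
A: 27.4 × (2.70/4.30)² = 10.80 R/h
B: 383 × (0.490/3.40)² = 7.955 R/h
C: 154 × (1.10/8.30)² = 2.705 R/h
Total = 10.80 + 7.955 + 2.705 = 21.46 R/h.

21.5 R/h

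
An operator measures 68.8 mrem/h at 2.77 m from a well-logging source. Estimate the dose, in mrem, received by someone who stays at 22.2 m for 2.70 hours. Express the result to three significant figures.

Applying the 1/r² law, rate at 22.2 m:
68.8 × (2.77/22.2)² = 68.8 × 0.01557 = 1.071 mrem/h.
Dose = rate × time = 1.071 mrem/h × 2.700 h = 2.892 mrem.

2.89 mrem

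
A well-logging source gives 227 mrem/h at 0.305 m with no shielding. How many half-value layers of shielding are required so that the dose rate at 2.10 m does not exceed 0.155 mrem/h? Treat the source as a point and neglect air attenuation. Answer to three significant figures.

At 2.10 m, distance alone gives 227 × (0.305/2.10)² = 227 × 0.02109 = 4.787 mrem/h.
Further attenuation needed: 4.787/0.155 = 30.88.
n = log₂(30.88) = 4.949 half-value layers.

4.95 half-value layers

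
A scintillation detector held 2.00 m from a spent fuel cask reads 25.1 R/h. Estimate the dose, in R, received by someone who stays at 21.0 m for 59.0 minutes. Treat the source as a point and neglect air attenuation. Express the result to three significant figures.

Since intensity falls as 1/r², rate at 21.0 m:
25.1 × (2.00/21.0)² = 25.1 × 0.009070 = 0.2277 R/h.
Dose = rate × time = 0.2277 R/h × 0.9833 h = 0.2239 R.

0.224 R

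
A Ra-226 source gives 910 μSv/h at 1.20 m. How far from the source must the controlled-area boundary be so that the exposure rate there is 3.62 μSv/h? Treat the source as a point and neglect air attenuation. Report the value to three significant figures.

19.0 m

Using I₁d₁² = I₂d₂², d₂ = d₁·√(I₁/I₂).
I₁/I₂ = 910/3.62 = 251.4, so d₂ = 1.20 × √251.4 = 19.03 m.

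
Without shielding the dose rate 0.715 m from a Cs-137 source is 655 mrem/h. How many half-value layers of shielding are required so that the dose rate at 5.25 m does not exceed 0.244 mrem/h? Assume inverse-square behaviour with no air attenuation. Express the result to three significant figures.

5.64 half-value layers

At 5.25 m, distance alone gives (0.715/5.25)² = 0.01855, so 655 × 0.01855 = 12.15 mrem/h.
Further attenuation needed: 12.15/0.244 = 49.80.
n = log₂(49.80) = 5.638 half-value layers.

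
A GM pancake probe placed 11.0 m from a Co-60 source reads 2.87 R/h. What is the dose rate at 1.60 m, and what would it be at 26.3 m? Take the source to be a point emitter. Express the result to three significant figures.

Applying the 1/r² law,
At 1.60 m: (11.0/1.60)² = 47.27, so 2.87 × 47.27 = 135.7 R/h
At 26.3 m: 135.7 × (1.60/26.3)² = 135.7 × 0.003701 = 0.5022 R/h.

136 R/h; 0.502 R/h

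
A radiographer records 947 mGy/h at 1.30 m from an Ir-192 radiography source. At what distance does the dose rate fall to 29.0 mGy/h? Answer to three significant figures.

Applying the 1/r² law, d₂ = d₁·√(I₁/I₂).
I₁/I₂ = 947/29.0 = 32.66, so d₂ = 1.30 × √32.66 = 7.429 m.

7.43 m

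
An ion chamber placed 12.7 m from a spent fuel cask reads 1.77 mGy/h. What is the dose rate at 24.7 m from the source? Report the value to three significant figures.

0.468 mGy/h

By the inverse-square law, scaling from 12.7 m to 24.7 m:
1.77 × (12.7/24.7)² = 1.77 × 0.2644 = 0.4680 mGy/h.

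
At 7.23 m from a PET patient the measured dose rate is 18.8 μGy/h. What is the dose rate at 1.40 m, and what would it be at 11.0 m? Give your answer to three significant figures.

501 μGy/h; 8.12 μGy/h

Applying the 1/r² law,
At 1.40 m: (7.23/1.40)² = 26.67, so 18.8 × 26.67 = 501.4 μGy/h
At 11.0 m: (1.40/11.0)² = 0.01620, so 501.4 × 0.01620 = 8.123 μGy/h.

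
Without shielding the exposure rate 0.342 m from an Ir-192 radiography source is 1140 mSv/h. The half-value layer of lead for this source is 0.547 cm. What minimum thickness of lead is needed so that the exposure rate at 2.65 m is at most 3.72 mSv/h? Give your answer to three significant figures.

1.29 cm

At 2.65 m, distance alone gives (0.342/2.65)² = 0.01666, so 1140 × 0.01666 = 18.99 mSv/h.
Further attenuation needed: 18.99/3.72 = 5.105.
n = log₂(5.105) = 2.352 half-value layers.
Thickness = 2.352 × 0.547 cm = 1.287 cm.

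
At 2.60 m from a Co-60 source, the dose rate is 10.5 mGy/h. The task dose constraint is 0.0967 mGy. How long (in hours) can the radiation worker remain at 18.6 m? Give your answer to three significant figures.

0.471 h

Using I₁d₁² = I₂d₂², rate at 18.6 m:
10.5 × (2.60/18.6)² = 10.5 × 0.01954 = 0.2052 mGy/h.
Stay time = 0.0967 mGy ÷ 0.2052 mGy/h = 0.4712 h.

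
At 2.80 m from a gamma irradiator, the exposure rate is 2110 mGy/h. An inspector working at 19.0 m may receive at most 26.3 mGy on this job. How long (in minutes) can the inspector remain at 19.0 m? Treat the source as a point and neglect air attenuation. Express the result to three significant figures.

Intensity scales as (d₁/d₂)², so rate at 19.0 m:
2110 × (2.80/19.0)² = 2110 × 0.02172 = 45.83 mGy/h.
Stay time = 26.3 mGy ÷ 45.83 mGy/h = 0.5739 h = 34.43 min.

34.4 min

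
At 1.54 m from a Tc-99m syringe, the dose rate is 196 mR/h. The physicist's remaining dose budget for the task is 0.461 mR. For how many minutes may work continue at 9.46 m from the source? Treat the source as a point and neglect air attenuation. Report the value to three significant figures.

5.33 min

Intensity scales as (d₁/d₂)², so rate at 9.46 m:
196 × (1.54/9.46)² = 196 × 0.02650 = 5.194 mR/h.
Stay time = 0.461 mR ÷ 5.194 mR/h = 0.08876 h = 5.326 min.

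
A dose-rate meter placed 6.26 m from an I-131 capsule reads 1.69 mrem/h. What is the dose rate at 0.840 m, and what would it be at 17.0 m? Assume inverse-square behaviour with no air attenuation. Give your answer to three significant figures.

Since intensity falls as 1/r²,
At 0.840 m: 1.69 × (6.26/0.840)² = 1.69 × 55.54 = 93.86 mrem/h
At 17.0 m: 93.86 × (0.840/17.0)² = 93.86 × 0.002442 = 0.2292 mrem/h.

93.9 mrem/h; 0.229 mrem/h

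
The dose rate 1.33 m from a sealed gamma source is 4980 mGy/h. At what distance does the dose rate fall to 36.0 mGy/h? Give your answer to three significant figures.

Applying the 1/r² law, d₂ = d₁·√(I₁/I₂).
I₁/I₂ = 4980/36.0 = 138.3, so d₂ = 1.33 × √138.3 = 15.64 m.

15.6 m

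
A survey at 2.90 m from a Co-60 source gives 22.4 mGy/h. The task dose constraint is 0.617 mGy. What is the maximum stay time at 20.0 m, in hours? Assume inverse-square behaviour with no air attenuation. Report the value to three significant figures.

Since intensity falls as 1/r², rate at 20.0 m:
22.4 × (2.90/20.0)² = 22.4 × 0.02102 = 0.4708 mGy/h.
Stay time = 0.617 mGy ÷ 0.4708 mGy/h = 1.311 h.

1.31 h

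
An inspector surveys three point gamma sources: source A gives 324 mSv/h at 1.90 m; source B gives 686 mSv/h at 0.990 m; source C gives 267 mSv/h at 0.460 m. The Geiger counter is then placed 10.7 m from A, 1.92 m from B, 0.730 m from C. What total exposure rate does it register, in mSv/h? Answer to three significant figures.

By superposition, sum each source's inverse-square contribution:
A: 324 × (1.90/10.7)² = 10.22 mSv/h
B: 686 × (0.990/1.92)² = 182.4 mSv/h
C: 267 × (0.460/0.730)² = 106.0 mSv/h
Total = 10.22 + 182.4 + 106.0 = 298.6 mSv/h.

299 mSv/h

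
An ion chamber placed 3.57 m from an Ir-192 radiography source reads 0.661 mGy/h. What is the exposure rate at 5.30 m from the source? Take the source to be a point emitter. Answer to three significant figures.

0.300 mGy/h

Applying the 1/r² law, scaling from 3.57 m to 5.30 m:
(3.57/5.30)² = 0.4537, so 0.661 × 0.4537 = 0.2999 mGy/h.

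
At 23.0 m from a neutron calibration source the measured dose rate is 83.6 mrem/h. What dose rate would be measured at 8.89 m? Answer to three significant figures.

Applying the 1/r² law, scaling from 23.0 m to 8.89 m:
83.6 × (23.0/8.89)² = 83.6 × 6.693 = 559.5 mrem/h.

560 mrem/h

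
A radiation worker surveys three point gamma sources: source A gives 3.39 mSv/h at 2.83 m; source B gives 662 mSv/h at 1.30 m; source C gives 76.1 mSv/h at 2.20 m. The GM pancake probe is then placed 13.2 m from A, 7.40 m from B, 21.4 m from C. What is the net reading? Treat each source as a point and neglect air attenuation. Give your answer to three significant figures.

21.4 mSv/h

Each source contributes Iᵢ·(dᵢ/rᵢ)²; contributions add.
A: 3.39 × (2.83/13.2)² = 0.1558 mSv/h
B: 662 × (1.30/7.40)² = 20.43 mSv/h
C: 76.1 × (2.20/21.4)² = 0.8043 mSv/h
Total = 0.1558 + 20.43 + 0.8043 = 21.39 mSv/h.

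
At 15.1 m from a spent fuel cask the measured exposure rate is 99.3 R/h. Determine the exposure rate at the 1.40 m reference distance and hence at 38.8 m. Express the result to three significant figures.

11600 R/h; 15.0 R/h

Since intensity falls as 1/r²,
At 1.40 m: 99.3 × (15.1/1.40)² = 99.3 × 116.3 = 11550 R/h
At 38.8 m: 11550 × (1.40/38.8)² = 11550 × 0.001302 = 15.04 R/h.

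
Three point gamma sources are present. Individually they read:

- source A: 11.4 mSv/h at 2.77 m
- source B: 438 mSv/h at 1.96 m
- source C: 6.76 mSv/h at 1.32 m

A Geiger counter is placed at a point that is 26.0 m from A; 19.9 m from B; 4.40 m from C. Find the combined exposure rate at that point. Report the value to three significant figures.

By superposition, sum each source's inverse-square contribution:
A: 11.4 × (2.77/26.0)² = 0.1294 mSv/h
B: 438 × (1.96/19.9)² = 4.249 mSv/h
C: 6.76 × (1.32/4.40)² = 0.6084 mSv/h
Total = 0.1294 + 4.249 + 0.6084 = 4.987 mSv/h.

4.99 mSv/h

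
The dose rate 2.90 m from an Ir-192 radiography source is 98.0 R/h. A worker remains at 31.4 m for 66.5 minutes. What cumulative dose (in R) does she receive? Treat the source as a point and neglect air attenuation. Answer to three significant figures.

0.926 R

Since intensity falls as 1/r², rate at 31.4 m:
(2.90/31.4)² = 0.008530, so 98.0 × 0.008530 = 0.8359 R/h.
Dose = rate × time = 0.8359 R/h × 1.108 h = 0.9262 R.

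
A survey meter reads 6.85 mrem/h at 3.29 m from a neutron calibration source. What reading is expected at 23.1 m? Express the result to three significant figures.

By the inverse-square law, the rate at 23.1 m is
6.85 × (3.29/23.1)² = 6.85 × 0.02028 = 0.1389 mrem/h.

0.139 mrem/h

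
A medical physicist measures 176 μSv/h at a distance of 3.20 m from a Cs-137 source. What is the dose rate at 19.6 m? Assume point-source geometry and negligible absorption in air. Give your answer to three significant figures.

By the inverse-square law, the rate at 19.6 m is
176 × (3.20/19.6)² = 176 × 0.02666 = 4.692 μSv/h.

4.69 μSv/h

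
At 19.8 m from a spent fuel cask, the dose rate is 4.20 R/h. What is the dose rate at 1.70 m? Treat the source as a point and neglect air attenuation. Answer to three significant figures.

570 R/h

Applying the 1/r² law, the rate at 1.70 m is
(19.8/1.70)² = 135.7, so 4.20 × 135.7 = 569.9 R/h.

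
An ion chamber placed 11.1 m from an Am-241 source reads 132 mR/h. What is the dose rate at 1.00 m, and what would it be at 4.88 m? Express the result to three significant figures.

Since intensity falls as 1/r²,
At 1.00 m: (11.1/1.00)² = 123.2, so 132 × 123.2 = 16260 mR/h
At 4.88 m: (1.00/4.88)² = 0.04199, so 16260 × 0.04199 = 682.8 mR/h.

16300 mR/h; 683 mR/h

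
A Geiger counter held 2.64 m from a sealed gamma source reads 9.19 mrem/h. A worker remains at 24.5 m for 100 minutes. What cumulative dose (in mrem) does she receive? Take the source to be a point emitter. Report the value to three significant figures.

0.178 mrem

By the inverse-square law, rate at 24.5 m:
(2.64/24.5)² = 0.01161, so 9.19 × 0.01161 = 0.1067 mrem/h.
Dose = rate × time = 0.1067 mrem/h × 1.667 h = 0.1779 mrem.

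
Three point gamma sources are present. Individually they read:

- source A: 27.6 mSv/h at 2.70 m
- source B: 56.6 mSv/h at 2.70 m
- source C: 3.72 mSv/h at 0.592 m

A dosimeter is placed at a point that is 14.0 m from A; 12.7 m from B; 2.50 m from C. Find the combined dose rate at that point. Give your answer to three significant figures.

By superposition, sum each source's inverse-square contribution:
A: 27.6 × (2.70/14.0)² = 1.027 mSv/h
B: 56.6 × (2.70/12.7)² = 2.558 mSv/h
C: 3.72 × (0.592/2.50)² = 0.2086 mSv/h
Total = 1.027 + 2.558 + 0.2086 = 3.794 mSv/h.

3.79 mSv/h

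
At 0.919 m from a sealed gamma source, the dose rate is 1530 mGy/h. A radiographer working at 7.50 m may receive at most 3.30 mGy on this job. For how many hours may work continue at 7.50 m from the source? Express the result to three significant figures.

0.144 h

Since intensity falls as 1/r², rate at 7.50 m:
1530 × (0.919/7.50)² = 1530 × 0.01501 = 22.97 mGy/h.
Stay time = 3.30 mGy ÷ 22.97 mGy/h = 0.1437 h.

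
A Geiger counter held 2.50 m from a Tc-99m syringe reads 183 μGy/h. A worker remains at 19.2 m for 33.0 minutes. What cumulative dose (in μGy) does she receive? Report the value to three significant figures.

By the inverse-square law, rate at 19.2 m:
(2.50/19.2)² = 0.01695, so 183 × 0.01695 = 3.102 μGy/h.
Dose = rate × time = 3.102 μGy/h × 0.5500 h = 1.706 μGy.

1.71 μGy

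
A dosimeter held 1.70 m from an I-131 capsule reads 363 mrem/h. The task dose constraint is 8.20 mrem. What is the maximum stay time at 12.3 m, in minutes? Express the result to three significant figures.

Intensity scales as (d₁/d₂)², so rate at 12.3 m:
363 × (1.70/12.3)² = 363 × 0.01910 = 6.933 mrem/h.
Stay time = 8.20 mrem ÷ 6.933 mrem/h = 1.183 h = 70.98 min.

71.0 min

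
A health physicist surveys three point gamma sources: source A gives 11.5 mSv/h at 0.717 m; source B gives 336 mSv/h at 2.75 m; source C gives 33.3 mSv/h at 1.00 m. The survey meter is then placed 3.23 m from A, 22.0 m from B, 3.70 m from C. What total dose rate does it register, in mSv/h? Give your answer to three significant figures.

Each source contributes Iᵢ·(dᵢ/rᵢ)²; contributions add.
A: 11.5 × (0.717/3.23)² = 0.5667 mSv/h
B: 336 × (2.75/22.0)² = 5.250 mSv/h
C: 33.3 × (1.00/3.70)² = 2.432 mSv/h
Total = 0.5667 + 5.250 + 2.432 = 8.249 mSv/h.

8.25 mSv/h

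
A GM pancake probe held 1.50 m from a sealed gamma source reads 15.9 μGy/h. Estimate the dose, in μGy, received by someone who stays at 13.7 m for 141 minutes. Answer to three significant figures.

Using I₁d₁² = I₂d₂², rate at 13.7 m:
15.9 × (1.50/13.7)² = 15.9 × 0.01199 = 0.1906 μGy/h.
Dose = rate × time = 0.1906 μGy/h × 2.350 h = 0.4479 μGy.

0.448 μGy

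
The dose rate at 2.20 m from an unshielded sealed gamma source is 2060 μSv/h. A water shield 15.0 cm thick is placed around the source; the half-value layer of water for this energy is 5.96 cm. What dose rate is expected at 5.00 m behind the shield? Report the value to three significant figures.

Distance alone: (2.20/5.00)² = 0.1936, so 2060 × 0.1936 = 398.8 μSv/h.
Shield: 15.0/5.96 = 2.517 half-value layers → attenuation 2^(−2.517) = 0.1747.
Combined: 398.8 × 0.1747 = 69.67 μSv/h.

69.7 μSv/h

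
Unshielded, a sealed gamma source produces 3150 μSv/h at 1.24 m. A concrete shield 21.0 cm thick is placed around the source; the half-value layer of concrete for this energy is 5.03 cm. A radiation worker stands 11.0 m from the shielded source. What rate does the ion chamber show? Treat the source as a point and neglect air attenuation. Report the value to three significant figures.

2.22 μSv/h

Distance alone: (1.24/11.0)² = 0.01271, so 3150 × 0.01271 = 40.04 μSv/h.
Shield: 21.0/5.03 = 4.175 half-value layers → attenuation 2^(−4.175) = 0.05536.
Combined: 40.04 × 0.05536 = 2.217 μSv/h.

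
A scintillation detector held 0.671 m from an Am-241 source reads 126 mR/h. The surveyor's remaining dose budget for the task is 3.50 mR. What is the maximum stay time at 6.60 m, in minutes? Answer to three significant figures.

By the inverse-square law, rate at 6.60 m:
126 × (0.671/6.60)² = 126 × 0.01034 = 1.303 mR/h.
Stay time = 3.50 mR ÷ 1.303 mR/h = 2.686 h = 161.2 min.

161 min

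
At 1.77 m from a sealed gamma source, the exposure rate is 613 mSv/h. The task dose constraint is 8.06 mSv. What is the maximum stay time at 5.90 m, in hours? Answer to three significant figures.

0.146 h

By the inverse-square law, rate at 5.90 m:
(1.77/5.90)² = 0.09000, so 613 × 0.09000 = 55.17 mSv/h.
Stay time = 8.06 mSv ÷ 55.17 mSv/h = 0.1461 h.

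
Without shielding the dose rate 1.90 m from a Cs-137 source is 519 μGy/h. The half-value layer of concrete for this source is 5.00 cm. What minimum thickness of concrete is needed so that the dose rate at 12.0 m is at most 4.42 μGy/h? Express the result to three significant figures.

7.79 cm

At 12.0 m, distance alone gives 519 × (1.90/12.0)² = 519 × 0.02507 = 13.01 μGy/h.
Further attenuation needed: 13.01/4.42 = 2.943.
n = log₂(2.943) = 1.557 half-value layers.
Thickness = 1.557 × 5.00 cm = 7.785 cm.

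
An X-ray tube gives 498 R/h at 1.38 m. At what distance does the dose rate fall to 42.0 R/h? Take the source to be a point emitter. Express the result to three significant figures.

Applying the 1/r² law, d₂ = d₁·√(I₁/I₂).
I₁/I₂ = 498/42.0 = 11.86, so d₂ = 1.38 × √11.86 = 4.752 m.

4.75 m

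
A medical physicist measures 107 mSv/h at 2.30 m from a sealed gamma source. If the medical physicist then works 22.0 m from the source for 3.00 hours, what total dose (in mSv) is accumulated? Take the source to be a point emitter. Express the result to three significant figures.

3.51 mSv

Using I₁d₁² = I₂d₂², rate at 22.0 m:
107 × (2.30/22.0)² = 107 × 0.01093 = 1.170 mSv/h.
Dose = rate × time = 1.170 mSv/h × 3.000 h = 3.510 mSv.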